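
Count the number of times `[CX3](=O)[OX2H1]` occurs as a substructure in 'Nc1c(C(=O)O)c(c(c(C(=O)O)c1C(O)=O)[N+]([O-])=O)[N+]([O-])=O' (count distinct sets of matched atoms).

3

[CX3](=O)[OX2H1] is the SMARTS for a carboxylic acid: an sp2 carbon double-bonded to O and single-bonded to an -OH oxygen.
The molecule carries 3 separate instances of a carboxylic acid group (-C(=O)OH) meeting every constraint; each maps to a distinct set of atoms, giving 3 matches.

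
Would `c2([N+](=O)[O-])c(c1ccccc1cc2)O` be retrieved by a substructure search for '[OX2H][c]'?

The pattern [OX2H][c] describes a hydroxyl oxygen attached to an aromatic carbon — a phenol.
The molecule carries a hydroxyl group (-OH), whose atoms satisfy every constraint of the query, so the pattern matches.

Yes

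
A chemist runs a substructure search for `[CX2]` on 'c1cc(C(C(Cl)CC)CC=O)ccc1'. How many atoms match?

0

The query [CX2] means: C with X2: aliphatic carbon with exactly 2 total connections.
Check the 14 heavy atoms by environment: 5× C (X4) → no; 6× c (aromatic, X3) → no; 1× C (X3) → no; 1× O (X1) → no; 1× Cl (X1) → no.
No environment satisfies the query, so 0 matching atoms.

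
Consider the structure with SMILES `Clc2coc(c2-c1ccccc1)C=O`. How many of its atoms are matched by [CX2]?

0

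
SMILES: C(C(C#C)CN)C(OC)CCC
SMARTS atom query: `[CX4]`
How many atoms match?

8

Check the 12 heavy atoms by environment: 8× C (X4) → match; 2× C (X2) → no; 1× N (X3) → no; 1× O (X2) → no.
That gives 8 matching atoms.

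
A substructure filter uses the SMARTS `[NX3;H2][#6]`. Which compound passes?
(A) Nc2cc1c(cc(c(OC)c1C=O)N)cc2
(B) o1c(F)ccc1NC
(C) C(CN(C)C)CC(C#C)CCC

A

[NX3;H2][#6] describes a trivalent nitrogen with two H attached to carbon (a primary amine).
(A) contains a primary amino group (-NH2), which satisfies every atom and bond constraint.
(B) has an N-methylamino group (-NHCH3) but the nitrogen bears two carbons and only one H (H1), not H2.
(C) has a dimethylamino group (-N(CH3)2) but the nitrogen has H0, not H2.
So the answer is (A).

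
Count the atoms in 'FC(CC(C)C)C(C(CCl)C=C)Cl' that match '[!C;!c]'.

Check the 13 heavy atoms by environment: 10× C → no; 2× Cl → match; 1× F → match.
Summing the matching environments: 2 + 1 = 3 matching atoms.

3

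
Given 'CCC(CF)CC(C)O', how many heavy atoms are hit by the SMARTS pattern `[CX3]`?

0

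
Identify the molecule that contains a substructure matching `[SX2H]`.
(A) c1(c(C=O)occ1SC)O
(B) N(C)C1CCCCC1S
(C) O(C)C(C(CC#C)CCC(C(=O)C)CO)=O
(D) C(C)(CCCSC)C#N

B

[SX2H] describes an aliphatic sulfur with two connections, one being H (a thiol).
(A) has a methylthio ether (-SCH3) but the sulfur has H0 (bonded to two carbons), not H1.
(B) contains a thiol (-SH), which satisfies every atom and bond constraint.
(C) has a hydroxyl group (-OH) but it is an -OH, not an -SH.
(D) has a methylthio ether (-SCH3) but the sulfur has H0 (bonded to two carbons), not H1.
So the answer is (B).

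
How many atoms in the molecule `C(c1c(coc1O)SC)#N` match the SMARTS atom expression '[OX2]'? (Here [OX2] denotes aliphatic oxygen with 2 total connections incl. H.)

1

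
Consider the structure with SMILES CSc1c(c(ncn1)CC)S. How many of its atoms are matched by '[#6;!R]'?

3

The query [#6;!R] means: carbon not in any ring.
Check the 11 heavy atoms by environment: 2× n (aromatic, in 6-ring) → no; 4× c (aromatic, in 6-ring) → no; 3× C (acyclic) → match; 2× S (acyclic) → no.
That gives 3 matching atoms.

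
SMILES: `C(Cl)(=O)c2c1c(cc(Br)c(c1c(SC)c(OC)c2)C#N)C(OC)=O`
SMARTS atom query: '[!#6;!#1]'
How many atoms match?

Check the 24 heavy atoms by environment: 10× c (aromatic) → no; 6× C → no; 4× O → match; 1× Cl → match; 1× N → match; 1× Br → match; 1× S → match.
Summing the matching environments: 4 + 1 + 1 + 1 + 1 = 8 matching atoms.

8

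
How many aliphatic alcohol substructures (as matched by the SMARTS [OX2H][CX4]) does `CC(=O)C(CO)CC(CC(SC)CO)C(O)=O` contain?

2

[OX2H][CX4] is the SMARTS for an aliphatic alcohol: a hydroxyl oxygen bound to an sp3 (X4) carbon.
The molecule carries 2 separate instances of a hydroxyl group (-OH) meeting every constraint; each maps to a distinct set of atoms, giving 2 matches.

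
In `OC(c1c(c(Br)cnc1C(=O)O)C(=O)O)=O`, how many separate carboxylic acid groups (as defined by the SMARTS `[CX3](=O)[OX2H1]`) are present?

3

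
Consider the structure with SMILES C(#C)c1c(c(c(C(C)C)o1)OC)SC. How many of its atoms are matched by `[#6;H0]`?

The query [#6;H0] means: any carbon with no attached hydrogen.
Check the 14 heavy atoms by environment: 1× o (aromatic, H0) → no; 4× c (aromatic, H0) → match; 1× C (H0) → match; 2× C (H1) → no; 1× O (H0) → no; 4× C (H3) → no; 1× S (H0) → no.
Summing the matching environments: 4 + 1 = 5 matching atoms.

5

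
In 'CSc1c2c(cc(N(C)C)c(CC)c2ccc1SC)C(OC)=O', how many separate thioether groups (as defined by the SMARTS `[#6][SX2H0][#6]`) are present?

2

[#6][SX2H0][#6] is the SMARTS for a thioether: an aliphatic sulfur bridging two carbons with no H on the sulfur.
The molecule carries 2 separate instances of a methylthio ether (-SCH3) meeting every constraint; each maps to a distinct set of atoms, giving 2 matches.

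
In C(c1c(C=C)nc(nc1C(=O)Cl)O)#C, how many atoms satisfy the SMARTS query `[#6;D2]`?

The query [#6;D2] means: any carbon bonded to exactly two heavy atoms.
Check the 14 heavy atoms by environment: 2× n (aromatic, D2) → no; 4× c (aromatic, D3) → no; 2× O (D1) → no; 2× C (D2) → match; 2× C (D1) → no; 1× C (D3) → no; 1× Cl (D1) → no.
That gives 2 matching atoms.

2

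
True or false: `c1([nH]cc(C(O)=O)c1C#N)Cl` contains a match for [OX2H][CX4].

False

The pattern [OX2H][CX4] describes a hydroxyl oxygen bound to an sp3 (X4) carbon — an aliphatic alcohol.
The closest candidate here is a carboxylic acid group (-C(=O)OH), but the -OH is on a CX3 carbonyl carbon, not a CX4 carbon. No other fragment satisfies the full query, so there is no match.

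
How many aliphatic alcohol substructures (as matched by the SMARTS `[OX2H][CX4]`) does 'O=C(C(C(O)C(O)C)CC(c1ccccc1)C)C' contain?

2

[OX2H][CX4] is the SMARTS for an aliphatic alcohol: a hydroxyl oxygen bound to an sp3 (X4) carbon.
The molecule carries 2 separate instances of a hydroxyl group (-OH) meeting every constraint; each maps to a distinct set of atoms, giving 2 matches.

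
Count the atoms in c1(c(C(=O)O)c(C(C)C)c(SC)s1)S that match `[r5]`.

Check the 14 heavy atoms by environment: 1× s (aromatic, in 5-ring) → match; 4× c (aromatic, in 5-ring) → match; 5× C (acyclic) → no; 2× S (acyclic) → no; 2× O (acyclic) → no.
Summing the matching environments: 1 + 4 = 5 matching atoms.

5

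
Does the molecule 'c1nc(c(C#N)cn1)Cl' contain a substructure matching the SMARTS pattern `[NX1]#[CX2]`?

Yes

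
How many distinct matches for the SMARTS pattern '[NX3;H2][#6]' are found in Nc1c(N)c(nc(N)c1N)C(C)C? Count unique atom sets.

4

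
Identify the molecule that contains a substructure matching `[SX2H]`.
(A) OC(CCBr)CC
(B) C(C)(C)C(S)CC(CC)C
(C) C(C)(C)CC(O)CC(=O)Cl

B

[SX2H] describes an aliphatic sulfur with two connections, one being H (a thiol).
(A) has a hydroxyl group (-OH) but it is an -OH, not an -SH.
(B) contains a thiol (-SH), which satisfies every atom and bond constraint.
(C) has a hydroxyl group (-OH) but it is an -OH, not an -SH.
So the answer is (B).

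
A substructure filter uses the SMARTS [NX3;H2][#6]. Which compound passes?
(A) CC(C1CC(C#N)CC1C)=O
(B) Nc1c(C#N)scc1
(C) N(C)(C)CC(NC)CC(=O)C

[NX3;H2][#6] describes a trivalent nitrogen with two H attached to carbon (a primary amine).
(A) has a nitrile (-C#N) but the nitrogen is NX1 (triple-bonded), not NX3 with two H.
(B) contains a primary amino group (-NH2), which satisfies every atom and bond constraint.
(C) has an N-methylamino group (-NHCH3) but the nitrogen bears two carbons and only one H (H1), not H2.
So the answer is (B).

B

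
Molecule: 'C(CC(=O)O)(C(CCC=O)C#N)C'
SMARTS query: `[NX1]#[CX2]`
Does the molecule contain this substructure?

The pattern [NX1]#[CX2] describes a nitrogen triple-bonded to a two-connected carbon — a nitrile.
The molecule carries a nitrile (-C#N), whose atoms satisfy every constraint of the query, so the pattern matches.

Yes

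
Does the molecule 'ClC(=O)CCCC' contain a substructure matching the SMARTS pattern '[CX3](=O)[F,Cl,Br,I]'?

The pattern [CX3](=O)[F,Cl,Br,I] describes a carbonyl carbon bonded to a halogen — an acyl halide.
The molecule carries an acyl chloride (-C(=O)Cl), whose atoms satisfy every constraint of the query, so the pattern matches.

Yes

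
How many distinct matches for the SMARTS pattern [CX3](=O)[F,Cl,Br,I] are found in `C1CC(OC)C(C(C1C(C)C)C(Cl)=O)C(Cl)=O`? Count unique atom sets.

2

[CX3](=O)[F,Cl,Br,I] is the SMARTS for an acyl halide: a carbonyl carbon bonded to a halogen.
The molecule carries 2 separate instances of an acyl chloride (-C(=O)Cl) meeting every constraint; each maps to a distinct set of atoms, giving 2 matches.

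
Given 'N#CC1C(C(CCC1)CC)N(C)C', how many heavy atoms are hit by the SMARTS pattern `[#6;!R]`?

5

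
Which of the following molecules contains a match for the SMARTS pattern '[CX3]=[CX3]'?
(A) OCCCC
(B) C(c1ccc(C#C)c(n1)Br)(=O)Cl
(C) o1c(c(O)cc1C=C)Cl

C

[CX3]=[CX3] describes a non-aromatic C=C double bond between two sp2 carbons (an alkene).
(A) has an ethyl group (-CH2CH3) but its C-C bond is a single bond between CX4 carbons, not CX3=CX3.
(B) has an ethynyl group (-C#CH) but the C-C bond is a triple bond, not a double bond.
(C) contains a vinyl group (-CH=CH2), which satisfies every atom and bond constraint.
So the answer is (C).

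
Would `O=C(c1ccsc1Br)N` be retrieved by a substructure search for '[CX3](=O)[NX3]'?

Yes

The pattern [CX3](=O)[NX3] describes a carbonyl carbon bonded to a trivalent nitrogen — an amide.
The molecule carries a primary amide (-C(=O)NH2), whose atoms satisfy every constraint of the query, so the pattern matches.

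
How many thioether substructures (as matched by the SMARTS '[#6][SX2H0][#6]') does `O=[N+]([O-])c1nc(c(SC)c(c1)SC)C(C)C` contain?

2

[#6][SX2H0][#6] is the SMARTS for a thioether: an aliphatic sulfur bridging two carbons with no H on the sulfur.
The molecule carries 2 separate instances of a methylthio ether (-SCH3) meeting every constraint; each maps to a distinct set of atoms, giving 2 matches.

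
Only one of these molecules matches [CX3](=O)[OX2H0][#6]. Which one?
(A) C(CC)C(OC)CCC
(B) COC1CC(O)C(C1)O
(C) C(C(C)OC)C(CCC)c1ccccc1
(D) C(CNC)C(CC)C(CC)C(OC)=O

[CX3](=O)[OX2H0][#6] describes a carbonyl carbon bonded to an oxygen that is itself bonded to carbon (no H on that O) (an ester).
(A) has a methoxy ether (-OCH3) but the ether oxygen is not adjacent to a C=O carbon.
(B) has a methoxy ether (-OCH3) but the ether oxygen is not adjacent to a C=O carbon.
(C) has a methoxy ether (-OCH3) but the ether oxygen is not adjacent to a C=O carbon.
(D) contains a methyl-ester group (-C(=O)OCH3), which satisfies every atom and bond constraint.
So the answer is (D).

D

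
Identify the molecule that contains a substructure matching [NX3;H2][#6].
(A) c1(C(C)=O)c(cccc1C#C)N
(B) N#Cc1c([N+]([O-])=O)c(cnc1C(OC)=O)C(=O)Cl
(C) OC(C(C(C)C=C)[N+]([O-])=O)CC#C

A

[NX3;H2][#6] describes a trivalent nitrogen with two H attached to carbon (a primary amine).
(A) contains a primary amino group (-NH2), which satisfies every atom and bond constraint.
(B) has a nitrile (-C#N) but the nitrogen is NX1 (triple-bonded), not NX3 with two H.
(C) has a nitro group (-[N+](=O)[O-]) but the nitrogen is [N+] with no H, not NX3H2.
So the answer is (A).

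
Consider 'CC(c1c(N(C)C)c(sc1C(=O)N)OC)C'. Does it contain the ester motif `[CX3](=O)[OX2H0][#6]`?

No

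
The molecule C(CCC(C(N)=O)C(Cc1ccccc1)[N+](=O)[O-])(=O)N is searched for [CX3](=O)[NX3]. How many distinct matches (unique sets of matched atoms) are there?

2

[CX3](=O)[NX3] is the SMARTS for an amide: a carbonyl carbon bonded to a trivalent nitrogen.
The molecule carries 2 separate instances of a primary amide (-C(=O)NH2) meeting every constraint; each maps to a distinct set of atoms, giving 2 matches.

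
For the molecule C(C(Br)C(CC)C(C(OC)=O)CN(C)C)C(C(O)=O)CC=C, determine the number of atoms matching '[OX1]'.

2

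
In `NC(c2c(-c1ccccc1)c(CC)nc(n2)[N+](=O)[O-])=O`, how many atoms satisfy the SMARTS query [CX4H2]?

The query [CX4H2] means: sp3 carbon (X4) with exactly two hydrogens.
Check the 20 heavy atoms by environment: 2× n (aromatic, H0, X2) → no; 5× c (aromatic, H0, X3) → no; 1× C (H0, X3) → no; 2× O (H0, X1) → no; 1× N (H2, X3) → no; 1× N (charge +1, H0, X3) → no; 1× O (charge -1, H0, X1) → no; 5× c (aromatic, H1, X3) → no; 1× C (H2, X4) → match; 1× C (H3, X4) → no.
That gives 1 matching atom.

1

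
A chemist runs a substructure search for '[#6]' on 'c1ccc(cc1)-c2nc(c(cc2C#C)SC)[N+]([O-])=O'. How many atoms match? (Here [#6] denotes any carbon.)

14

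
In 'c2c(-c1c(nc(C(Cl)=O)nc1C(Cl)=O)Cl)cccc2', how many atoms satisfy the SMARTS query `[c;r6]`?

10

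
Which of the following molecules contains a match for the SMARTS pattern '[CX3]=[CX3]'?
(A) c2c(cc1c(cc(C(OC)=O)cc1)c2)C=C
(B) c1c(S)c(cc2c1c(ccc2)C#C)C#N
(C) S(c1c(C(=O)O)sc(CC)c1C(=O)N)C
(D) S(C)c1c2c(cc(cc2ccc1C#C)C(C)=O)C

A

[CX3]=[CX3] describes a non-aromatic C=C double bond between two sp2 carbons (an alkene).
(A) contains a vinyl group (-CH=CH2), which satisfies every atom and bond constraint.
(B) has an ethynyl group (-C#CH) but the C-C bond is a triple bond, not a double bond.
(C) has an ethyl group (-CH2CH3) but its C-C bond is a single bond between CX4 carbons, not CX3=CX3.
(D) has an ethynyl group (-C#CH) but the C-C bond is a triple bond, not a double bond.
So the answer is (A).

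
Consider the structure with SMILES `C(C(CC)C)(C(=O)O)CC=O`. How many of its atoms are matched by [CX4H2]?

The query [CX4H2] means: sp3 carbon (X4) with exactly two hydrogens.
Check the 11 heavy atoms by environment: 2× C (H2, X4) → match; 2× C (H1, X4) → no; 2× C (H3, X4) → no; 1× C (H0, X3) → no; 2× O (H0, X1) → no; 1× O (H1, X2) → no; 1× C (H1, X3) → no.
That gives 2 matching atoms.

2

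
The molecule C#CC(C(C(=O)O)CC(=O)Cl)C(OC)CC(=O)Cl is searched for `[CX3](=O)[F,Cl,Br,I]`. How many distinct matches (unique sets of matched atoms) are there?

[CX3](=O)[F,Cl,Br,I] is the SMARTS for an acyl halide: a carbonyl carbon bonded to a halogen.
The molecule carries 2 separate instances of an acyl chloride (-C(=O)Cl) meeting every constraint; each maps to a distinct set of atoms, giving 2 matches.

2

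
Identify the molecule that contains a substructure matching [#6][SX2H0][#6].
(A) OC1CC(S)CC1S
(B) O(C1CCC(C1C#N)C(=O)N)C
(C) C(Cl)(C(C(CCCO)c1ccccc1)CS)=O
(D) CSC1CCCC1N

[#6][SX2H0][#6] describes an aliphatic sulfur bridging two carbons with no H on the sulfur (a thioether).
(A) has a thiol (-SH) but the sulfur has H1, not H0 bridging two carbons.
(B) has a methoxy ether (-OCH3) but the bridging atom is O, not S.
(C) has a thiol (-SH) but the sulfur has H1, not H0 bridging two carbons.
(D) contains a methylthio ether (-SCH3), which satisfies every atom and bond constraint.
So the answer is (D).

D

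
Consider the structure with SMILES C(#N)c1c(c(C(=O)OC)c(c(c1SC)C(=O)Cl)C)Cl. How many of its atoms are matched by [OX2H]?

The query [OX2H] means: aliphatic oxygen with two connections, one of which is H — an -OH oxygen.
Check the 19 heavy atoms by environment: 6× c (aromatic, H0, X3) → no; 2× Cl (H0, X1) → no; 2× C (H0, X3) → no; 2× O (H0, X1) → no; 1× O (H0, X2) → no; 3× C (H3, X4) → no; 1× C (H0, X2) → no; 1× N (H0, X1) → no; 1× S (H0, X2) → no.
No environment satisfies the query, so 0 matching atoms.

0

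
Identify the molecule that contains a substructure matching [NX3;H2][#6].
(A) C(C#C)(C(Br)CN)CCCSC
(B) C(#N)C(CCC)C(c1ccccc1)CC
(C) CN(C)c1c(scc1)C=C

A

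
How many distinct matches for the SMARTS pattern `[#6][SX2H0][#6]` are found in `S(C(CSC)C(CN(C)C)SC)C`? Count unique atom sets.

[#6][SX2H0][#6] is the SMARTS for a thioether: an aliphatic sulfur bridging two carbons with no H on the sulfur.
The molecule carries 3 separate instances of a methylthio ether (-SCH3) meeting every constraint; each maps to a distinct set of atoms, giving 3 matches.

3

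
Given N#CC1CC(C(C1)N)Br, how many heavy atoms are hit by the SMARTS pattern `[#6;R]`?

5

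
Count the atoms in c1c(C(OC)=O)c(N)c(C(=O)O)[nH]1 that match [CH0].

The query [CH0] means: aliphatic carbon with no attached hydrogen.
Check the 13 heavy atoms by environment: 1× n (aromatic, H1) → no; 1× c (aromatic, H1) → no; 3× c (aromatic, H0) → no; 2× C (H0) → match; 3× O (H0) → no; 1× C (H3) → no; 1× O (H1) → no; 1× N (H2) → no.
That gives 2 matching atoms.

2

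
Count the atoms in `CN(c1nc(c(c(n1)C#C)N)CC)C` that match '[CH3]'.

3

The query [CH3] means: aliphatic carbon with exactly three hydrogens.
Check the 14 heavy atoms by environment: 2× n (aromatic, H0) → no; 4× c (aromatic, H0) → no; 1× N (H2) → no; 1× N (H0) → no; 3× C (H3) → match; 1× C (H0) → no; 1× C (H1) → no; 1× C (H2) → no.
That gives 3 matching atoms.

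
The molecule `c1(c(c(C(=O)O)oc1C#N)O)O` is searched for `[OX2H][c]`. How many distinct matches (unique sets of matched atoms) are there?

2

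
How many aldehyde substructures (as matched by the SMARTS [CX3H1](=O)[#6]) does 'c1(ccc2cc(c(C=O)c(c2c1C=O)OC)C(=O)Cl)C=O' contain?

3

[CX3H1](=O)[#6] is the SMARTS for an aldehyde: an sp2 carbon with one H, double-bonded to O and single-bonded to carbon.
The molecule carries 3 separate instances of an aldehyde (-CHO) meeting every constraint; each maps to a distinct set of atoms, giving 3 matches.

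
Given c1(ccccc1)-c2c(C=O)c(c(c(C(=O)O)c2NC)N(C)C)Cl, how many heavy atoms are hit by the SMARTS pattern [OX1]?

2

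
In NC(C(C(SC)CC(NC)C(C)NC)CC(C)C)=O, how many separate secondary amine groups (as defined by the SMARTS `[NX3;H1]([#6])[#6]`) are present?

2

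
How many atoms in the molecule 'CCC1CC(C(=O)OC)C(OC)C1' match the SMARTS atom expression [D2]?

5

The query [D2] means: atom with exactly two heavy-atom neighbours.
Check the 13 heavy atoms by environment: 4× C (D3) → no; 3× C (D2) → match; 2× O (D2) → match; 3× C (D1) → no; 1× O (D1) → no.
Summing the matching environments: 3 + 2 = 5 matching atoms.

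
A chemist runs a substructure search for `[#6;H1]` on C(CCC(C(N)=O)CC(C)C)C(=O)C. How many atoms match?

The query [#6;H1] means: any carbon bearing exactly one hydrogen.
Check the 14 heavy atoms by environment: 4× C (H2) → no; 2× C (H1) → match; 3× C (H3) → no; 2× C (H0) → no; 2× O (H0) → no; 1× N (H2) → no.
That gives 2 matching atoms.

2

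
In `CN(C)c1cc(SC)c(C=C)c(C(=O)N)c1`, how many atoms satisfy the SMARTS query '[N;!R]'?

Check the 16 heavy atoms by environment: 6× c (aromatic, in 6-ring) → no; 2× N (acyclic) → match; 6× C (acyclic) → no; 1× S (acyclic) → no; 1× O (acyclic) → no.
That gives 2 matching atoms.

2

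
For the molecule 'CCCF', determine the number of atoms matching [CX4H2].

The query [CX4H2] means: sp3 carbon (X4) with exactly two hydrogens.
Check the 4 heavy atoms by environment: 2× C (H2, X4) → match; 1× C (H3, X4) → no; 1× F (H0, X1) → no.
That gives 2 matching atoms.

2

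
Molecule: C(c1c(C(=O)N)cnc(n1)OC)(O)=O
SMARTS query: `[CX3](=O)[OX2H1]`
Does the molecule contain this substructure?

The pattern [CX3](=O)[OX2H1] describes an sp2 carbon double-bonded to O and single-bonded to an -OH oxygen — a carboxylic acid.
The molecule carries a carboxylic acid group (-C(=O)OH), whose atoms satisfy every constraint of the query, so the pattern matches.

Yes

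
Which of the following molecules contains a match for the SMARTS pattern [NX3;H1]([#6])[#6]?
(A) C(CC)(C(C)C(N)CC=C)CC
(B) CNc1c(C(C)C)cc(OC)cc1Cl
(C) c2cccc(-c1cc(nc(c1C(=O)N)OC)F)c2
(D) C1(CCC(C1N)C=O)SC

B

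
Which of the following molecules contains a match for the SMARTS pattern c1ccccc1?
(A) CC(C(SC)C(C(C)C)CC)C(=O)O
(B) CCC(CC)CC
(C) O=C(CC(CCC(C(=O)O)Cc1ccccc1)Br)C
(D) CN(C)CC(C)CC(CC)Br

C

c1ccccc1 describes six aromatic carbons in a ring (a benzene ring).
(A) has a methyl group (-CH3) but no six-membered all-carbon aromatic ring is present.
(B) has a methyl group (-CH3) but no six-membered all-carbon aromatic ring is present.
(C) contains a phenyl ring, which satisfies every atom and bond constraint.
(D) has a methyl group (-CH3) but no six-membered all-carbon aromatic ring is present.
So the answer is (C).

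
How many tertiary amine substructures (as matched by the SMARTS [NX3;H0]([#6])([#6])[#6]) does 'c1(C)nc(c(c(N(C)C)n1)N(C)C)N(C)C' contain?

3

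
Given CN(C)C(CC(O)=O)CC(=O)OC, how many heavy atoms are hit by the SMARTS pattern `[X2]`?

2

Check the 13 heavy atoms by environment: 6× C (X4) → no; 2× C (X3) → no; 2× O (X1) → no; 2× O (X2) → match; 1× N (X3) → no.
That gives 2 matching atoms.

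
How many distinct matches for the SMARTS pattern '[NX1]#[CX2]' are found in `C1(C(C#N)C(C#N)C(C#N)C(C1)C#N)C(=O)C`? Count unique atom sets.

4

[NX1]#[CX2] is the SMARTS for a nitrile: a nitrogen triple-bonded to a two-connected carbon.
The molecule carries 4 separate instances of a nitrile (-C#N) meeting every constraint; each maps to a distinct set of atoms, giving 4 matches.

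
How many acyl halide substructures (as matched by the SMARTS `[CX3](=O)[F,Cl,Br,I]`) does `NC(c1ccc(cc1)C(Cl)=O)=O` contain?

[CX3](=O)[F,Cl,Br,I] is the SMARTS for an acyl halide: a carbonyl carbon bonded to a halogen.
Exactly one fragment in the molecule meets all constraints, giving 1 match.

1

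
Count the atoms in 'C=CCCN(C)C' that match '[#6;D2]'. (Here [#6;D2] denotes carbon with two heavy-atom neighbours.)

Check the 7 heavy atoms by environment: 3× C (D2) → match; 3× C (D1) → no; 1× N (D3) → no.
That gives 3 matching atoms.

3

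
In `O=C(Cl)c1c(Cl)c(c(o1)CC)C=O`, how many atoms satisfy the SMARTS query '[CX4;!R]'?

2

Check the 13 heavy atoms by environment: 1× o (aromatic, X2, in 5-ring) → no; 4× c (aromatic, X3, in 5-ring) → no; 2× C (X3, acyclic) → no; 2× O (X1, acyclic) → no; 2× Cl (X1, acyclic) → no; 2× C (X4, acyclic) → match.
That gives 2 matching atoms.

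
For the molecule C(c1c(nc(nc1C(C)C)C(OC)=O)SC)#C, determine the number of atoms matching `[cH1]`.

Check the 17 heavy atoms by environment: 2× n (aromatic, H0) → no; 4× c (aromatic, H0) → no; 2× C (H0) → no; 2× O (H0) → no; 4× C (H3) → no; 2× C (H1) → no; 1× S (H0) → no.
No environment satisfies the query, so 0 matching atoms.

0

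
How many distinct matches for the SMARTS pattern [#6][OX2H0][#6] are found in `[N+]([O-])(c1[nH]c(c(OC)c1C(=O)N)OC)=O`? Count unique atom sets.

[#6][OX2H0][#6] is the SMARTS for an ether: an aliphatic oxygen bridging two carbons with no H on the oxygen.
The molecule carries 2 separate instances of a methoxy ether (-OCH3) meeting every constraint; each maps to a distinct set of atoms, giving 2 matches.

2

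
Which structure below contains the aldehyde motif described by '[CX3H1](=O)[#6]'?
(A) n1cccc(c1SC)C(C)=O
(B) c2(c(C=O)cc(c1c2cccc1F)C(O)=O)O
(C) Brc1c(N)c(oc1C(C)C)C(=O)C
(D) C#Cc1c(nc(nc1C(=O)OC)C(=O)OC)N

B

[CX3H1](=O)[#6] describes an sp2 carbon with one H, double-bonded to O and single-bonded to carbon (an aldehyde).
(A) has an acetyl/ketone group (-C(=O)CH3) but the carbonyl carbon has H0 (two carbon neighbours), not H1.
(B) contains an aldehyde (-CHO), which satisfies every atom and bond constraint.
(C) has an acetyl/ketone group (-C(=O)CH3) but the carbonyl carbon has H0 (two carbon neighbours), not H1.
(D) has a methyl-ester group (-C(=O)OCH3) but the carbonyl carbon has H0, not H1.
So the answer is (B).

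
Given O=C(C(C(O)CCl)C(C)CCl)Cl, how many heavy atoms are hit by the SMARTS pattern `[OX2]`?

1

The query [OX2] means: aliphatic oxygen with two total connections — ether, hydroxyl, or ester single-bond O.
Check the 12 heavy atoms by environment: 6× C (X4) → no; 1× C (X3) → no; 1× O (X1) → no; 3× Cl (X1) → no; 1× O (X2) → match.
That gives 1 matching atom.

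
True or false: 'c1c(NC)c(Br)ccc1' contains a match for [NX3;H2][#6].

The pattern [NX3;H2][#6] describes a trivalent nitrogen with two H attached to carbon — a primary amine.
The closest candidate here is an N-methylamino group (-NHCH3), but the nitrogen bears two carbons and only one H (H1), not H2. No other fragment satisfies the full query, so there is no match.

False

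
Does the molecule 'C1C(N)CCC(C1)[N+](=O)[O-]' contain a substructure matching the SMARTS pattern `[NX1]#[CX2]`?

No

The pattern [NX1]#[CX2] describes a nitrogen triple-bonded to a two-connected carbon — a nitrile.
The closest candidate here is a primary amino group (-NH2), but the nitrogen is NX3 (three connections), not NX1 triple-bonded. No other fragment satisfies the full query, so there is no match.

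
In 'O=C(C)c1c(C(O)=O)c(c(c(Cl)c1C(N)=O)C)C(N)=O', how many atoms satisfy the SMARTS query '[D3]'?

Check the 20 heavy atoms by environment: 6× c (aromatic, D3) → match; 4× C (D3) → match; 5× O (D1) → no; 2× N (D1) → no; 2× C (D1) → no; 1× Cl (D1) → no.
Summing the matching environments: 6 + 4 = 10 matching atoms.

10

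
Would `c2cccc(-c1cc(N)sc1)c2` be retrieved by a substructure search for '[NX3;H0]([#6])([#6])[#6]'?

No

The pattern [NX3;H0]([#6])([#6])[#6] describes a trivalent nitrogen with no H, bonded to three carbons — a tertiary amine.
The closest candidate here is a primary amino group (-NH2), but the nitrogen has H2, not H0 with three carbons. No other fragment satisfies the full query, so there is no match.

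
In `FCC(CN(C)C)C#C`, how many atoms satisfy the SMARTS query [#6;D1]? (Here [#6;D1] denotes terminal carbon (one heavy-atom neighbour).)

3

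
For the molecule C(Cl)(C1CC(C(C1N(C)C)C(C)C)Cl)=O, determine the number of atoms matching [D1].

The query [D1] means: atom with exactly one heavy-atom neighbour (degree 1).
Check the 15 heavy atoms by environment: 6× C (D3) → no; 1× C (D2) → no; 2× Cl (D1) → match; 4× C (D1) → match; 1× N (D3) → no; 1× O (D1) → match.
Summing the matching environments: 2 + 4 + 1 = 7 matching atoms.

7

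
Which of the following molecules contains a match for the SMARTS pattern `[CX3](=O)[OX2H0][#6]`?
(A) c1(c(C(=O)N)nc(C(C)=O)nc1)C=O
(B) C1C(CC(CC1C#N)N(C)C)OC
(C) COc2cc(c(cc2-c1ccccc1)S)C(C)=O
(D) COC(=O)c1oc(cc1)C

D

[CX3](=O)[OX2H0][#6] describes a carbonyl carbon bonded to an oxygen that is itself bonded to carbon (no H on that O) (an ester).
(A) has a primary amide (-C(=O)NH2) but the carbonyl is bonded to N, not to an O-C linkage.
(B) has a methoxy ether (-OCH3) but the ether oxygen is not adjacent to a C=O carbon.
(C) has a methoxy ether (-OCH3) but the ether oxygen is not adjacent to a C=O carbon.
(D) contains a methyl-ester group (-C(=O)OCH3), which satisfies every atom and bond constraint.
So the answer is (D).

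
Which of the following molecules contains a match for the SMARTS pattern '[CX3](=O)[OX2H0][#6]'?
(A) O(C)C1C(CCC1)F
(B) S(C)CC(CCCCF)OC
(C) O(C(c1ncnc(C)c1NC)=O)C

C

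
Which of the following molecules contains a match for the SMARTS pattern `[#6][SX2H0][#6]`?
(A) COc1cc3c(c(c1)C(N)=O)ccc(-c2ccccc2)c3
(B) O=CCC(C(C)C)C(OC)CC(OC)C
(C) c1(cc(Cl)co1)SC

C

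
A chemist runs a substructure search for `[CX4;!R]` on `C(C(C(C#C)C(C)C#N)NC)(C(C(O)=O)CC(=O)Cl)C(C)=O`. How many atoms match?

Check the 22 heavy atoms by environment: 9× C (X4, acyclic) → match; 3× C (X3, acyclic) → no; 3× O (X1, acyclic) → no; 3× C (X2, acyclic) → no; 1× Cl (X1, acyclic) → no; 1× O (X2, acyclic) → no; 1× N (X3, acyclic) → no; 1× N (X1, acyclic) → no.
That gives 9 matching atoms.

9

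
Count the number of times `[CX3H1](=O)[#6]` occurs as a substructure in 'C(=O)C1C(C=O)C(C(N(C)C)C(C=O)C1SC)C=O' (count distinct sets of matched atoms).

[CX3H1](=O)[#6] is the SMARTS for an aldehyde: an sp2 carbon with one H, double-bonded to O and single-bonded to carbon.
The molecule carries 4 separate instances of an aldehyde (-CHO) meeting every constraint; each maps to a distinct set of atoms, giving 4 matches.

4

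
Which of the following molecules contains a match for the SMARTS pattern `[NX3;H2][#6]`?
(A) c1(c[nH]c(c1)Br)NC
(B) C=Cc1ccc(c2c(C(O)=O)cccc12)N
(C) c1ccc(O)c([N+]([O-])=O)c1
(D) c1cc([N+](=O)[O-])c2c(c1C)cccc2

B

[NX3;H2][#6] describes a trivalent nitrogen with two H attached to carbon (a primary amine).
(A) has an N-methylamino group (-NHCH3) but the nitrogen bears two carbons and only one H (H1), not H2.
(B) contains a primary amino group (-NH2), which satisfies every atom and bond constraint.
(C) has a nitro group (-[N+](=O)[O-]) but the nitrogen is [N+] with no H, not NX3H2.
(D) has a nitro group (-[N+](=O)[O-]) but the nitrogen is [N+] with no H, not NX3H2.
So the answer is (B).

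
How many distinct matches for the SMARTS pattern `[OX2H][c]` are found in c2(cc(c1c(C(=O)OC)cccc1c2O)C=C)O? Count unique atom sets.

2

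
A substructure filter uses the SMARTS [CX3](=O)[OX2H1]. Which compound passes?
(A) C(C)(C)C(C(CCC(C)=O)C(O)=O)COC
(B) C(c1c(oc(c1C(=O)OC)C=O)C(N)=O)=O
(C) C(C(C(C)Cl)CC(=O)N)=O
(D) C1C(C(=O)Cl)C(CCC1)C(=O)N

[CX3](=O)[OX2H1] describes an sp2 carbon double-bonded to O and single-bonded to an -OH oxygen (a carboxylic acid).
(A) contains a carboxylic acid group (-C(=O)OH), which satisfies every atom and bond constraint.
(B) has an aldehyde (-CHO) but there is no singly-bonded oxygen on the carbonyl carbon.
(C) has a primary amide (-C(=O)NH2) but the carbonyl is bonded to N, not to an -OH oxygen.
(D) has an acyl chloride (-C(=O)Cl) but the carbonyl is bonded to Cl, not to an -OH oxygen.
So the answer is (A).

A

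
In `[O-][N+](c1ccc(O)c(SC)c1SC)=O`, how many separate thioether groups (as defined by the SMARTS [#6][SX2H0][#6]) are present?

[#6][SX2H0][#6] is the SMARTS for a thioether: an aliphatic sulfur bridging two carbons with no H on the sulfur.
The molecule carries 2 separate instances of a methylthio ether (-SCH3) meeting every constraint; each maps to a distinct set of atoms, giving 2 matches.

2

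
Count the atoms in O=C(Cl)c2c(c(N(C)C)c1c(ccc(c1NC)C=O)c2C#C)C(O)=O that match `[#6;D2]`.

The query [#6;D2] means: any carbon bonded to exactly two heavy atoms.
Check the 25 heavy atoms by environment: 8× c (aromatic, D3) → no; 2× c (aromatic, D2) → match; 1× N (D2) → no; 4× C (D1) → no; 2× C (D2) → match; 4× O (D1) → no; 2× C (D3) → no; 1× N (D3) → no; 1× Cl (D1) → no.
Summing the matching environments: 2 + 2 = 4 matching atoms.

4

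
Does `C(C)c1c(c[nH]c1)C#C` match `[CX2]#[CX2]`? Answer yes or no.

Yes

The pattern [CX2]#[CX2] describes a carbon-carbon triple bond — an alkyne.
The molecule carries an ethynyl group (-C#CH), whose atoms satisfy every constraint of the query, so the pattern matches.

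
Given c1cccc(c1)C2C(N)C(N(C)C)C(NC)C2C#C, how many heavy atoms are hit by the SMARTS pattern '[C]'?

10

Check the 19 heavy atoms by environment: 10× C → match; 3× N → no; 6× c (aromatic) → no.
That gives 10 matching atoms.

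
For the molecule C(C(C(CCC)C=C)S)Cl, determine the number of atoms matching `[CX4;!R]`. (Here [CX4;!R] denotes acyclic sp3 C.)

6

The query [CX4;!R] means: aliphatic carbon with four total connections, not in a ring.
Check the 10 heavy atoms by environment: 6× C (X4, acyclic) → match; 1× Cl (X1, acyclic) → no; 2× C (X3, acyclic) → no; 1× S (X2, acyclic) → no.
That gives 6 matching atoms.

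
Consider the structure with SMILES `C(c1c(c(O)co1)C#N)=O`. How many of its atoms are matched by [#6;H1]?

2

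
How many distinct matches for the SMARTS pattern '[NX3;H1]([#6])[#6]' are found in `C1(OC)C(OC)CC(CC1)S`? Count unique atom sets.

[NX3;H1]([#6])[#6] is the SMARTS for a secondary amine: a trivalent nitrogen with one H, bonded to two carbons.
No fragment in the molecule satisfies every constraint, giving 0 matches.

0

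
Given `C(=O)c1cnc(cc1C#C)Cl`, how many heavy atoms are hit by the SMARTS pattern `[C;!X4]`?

3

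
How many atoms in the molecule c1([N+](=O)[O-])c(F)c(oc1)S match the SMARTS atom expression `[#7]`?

The query [#7] means: #7 matches any nitrogen atom regardless of aromaticity.
Check the 10 heavy atoms by environment: 1× o (aromatic) → no; 4× c (aromatic) → no; 1× S → no; 1× F → no; 1× N (charge +1) → match; 1× O (charge -1) → no; 1× O → no.
That gives 1 matching atom.

1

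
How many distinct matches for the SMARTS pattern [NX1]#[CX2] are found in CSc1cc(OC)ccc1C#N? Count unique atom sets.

1

[NX1]#[CX2] is the SMARTS for a nitrile: a nitrogen triple-bonded to a two-connected carbon.
Exactly one fragment in the molecule meets all constraints, giving 1 match.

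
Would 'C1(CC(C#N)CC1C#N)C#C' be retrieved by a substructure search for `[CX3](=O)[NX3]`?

The pattern [CX3](=O)[NX3] describes a carbonyl carbon bonded to a trivalent nitrogen — an amide.
The closest candidate here is a nitrile (-C#N), but the nitrile N is NX1 (triple-bonded), not NX3. No other fragment satisfies the full query, so there is no match.

No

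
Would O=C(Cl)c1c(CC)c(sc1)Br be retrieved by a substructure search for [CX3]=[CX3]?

No

The pattern [CX3]=[CX3] describes a non-aromatic C=C double bond between two sp2 carbons — an alkene.
The closest candidate here is an ethyl group (-CH2CH3), but its C-C bond is a single bond between CX4 carbons, not CX3=CX3. No other fragment satisfies the full query, so there is no match.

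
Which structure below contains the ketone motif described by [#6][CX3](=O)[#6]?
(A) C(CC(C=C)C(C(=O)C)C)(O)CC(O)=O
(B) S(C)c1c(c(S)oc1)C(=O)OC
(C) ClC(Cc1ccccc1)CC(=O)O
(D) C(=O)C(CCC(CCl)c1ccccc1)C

A

[#6][CX3](=O)[#6] describes a carbonyl carbon (no H) flanked by two carbons (a ketone).
(A) contains an acetyl/ketone group (-C(=O)CH3), which satisfies every atom and bond constraint.
(B) has a methyl-ester group (-C(=O)OCH3) but one neighbour of the carbonyl carbon is O, not C.
(C) has a carboxylic acid group (-C(=O)OH) but one neighbour of the carbonyl carbon is O, not C.
(D) has an aldehyde (-CHO) but the carbonyl carbon has H1, so it is not flanked by two carbons.
So the answer is (A).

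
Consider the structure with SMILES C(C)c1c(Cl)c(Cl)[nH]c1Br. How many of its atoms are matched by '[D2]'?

2

The query [D2] means: atom with exactly two heavy-atom neighbours.
Check the 10 heavy atoms by environment: 1× n (aromatic, D2) → match; 4× c (aromatic, D3) → no; 1× C (D2) → match; 1× C (D1) → no; 2× Cl (D1) → no; 1× Br (D1) → no.
Summing the matching environments: 1 + 1 = 2 matching atoms.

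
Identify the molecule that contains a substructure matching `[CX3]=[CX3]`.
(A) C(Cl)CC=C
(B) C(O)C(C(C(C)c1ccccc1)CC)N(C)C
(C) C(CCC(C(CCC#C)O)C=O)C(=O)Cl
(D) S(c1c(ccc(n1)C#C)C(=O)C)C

A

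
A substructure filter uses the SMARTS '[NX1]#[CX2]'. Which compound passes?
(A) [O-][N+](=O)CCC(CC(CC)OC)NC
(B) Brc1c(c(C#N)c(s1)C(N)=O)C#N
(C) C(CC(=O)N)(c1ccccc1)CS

B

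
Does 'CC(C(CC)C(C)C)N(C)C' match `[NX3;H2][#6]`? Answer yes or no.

The pattern [NX3;H2][#6] describes a trivalent nitrogen with two H attached to carbon — a primary amine.
The closest candidate here is a dimethylamino group (-N(CH3)2), but the nitrogen has H0, not H2. No other fragment satisfies the full query, so there is no match.

No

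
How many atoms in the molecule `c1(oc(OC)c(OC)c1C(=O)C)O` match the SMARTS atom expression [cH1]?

0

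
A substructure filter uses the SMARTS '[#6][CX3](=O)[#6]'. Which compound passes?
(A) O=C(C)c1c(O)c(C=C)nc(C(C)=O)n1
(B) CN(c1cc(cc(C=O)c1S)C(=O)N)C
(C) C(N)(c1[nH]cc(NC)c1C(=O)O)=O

A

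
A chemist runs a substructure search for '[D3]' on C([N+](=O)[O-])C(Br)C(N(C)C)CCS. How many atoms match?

4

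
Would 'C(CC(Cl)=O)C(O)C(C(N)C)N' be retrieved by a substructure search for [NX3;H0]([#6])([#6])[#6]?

No

The pattern [NX3;H0]([#6])([#6])[#6] describes a trivalent nitrogen with no H, bonded to three carbons — a tertiary amine.
The closest candidate here is a primary amino group (-NH2), but the nitrogen has H2, not H0 with three carbons. No other fragment satisfies the full query, so there is no match.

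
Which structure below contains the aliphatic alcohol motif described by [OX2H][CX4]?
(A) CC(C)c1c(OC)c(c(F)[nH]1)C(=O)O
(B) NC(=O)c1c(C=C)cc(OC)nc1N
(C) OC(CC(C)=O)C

[OX2H][CX4] describes a hydroxyl oxygen bound to an sp3 (X4) carbon (an aliphatic alcohol).
(A) has a carboxylic acid group (-C(=O)OH) but the -OH is on a CX3 carbonyl carbon, not a CX4 carbon.
(B) has a methoxy ether (-OCH3) but the oxygen has H0 (ether), not H1.
(C) contains a hydroxyl group (-OH), which satisfies every atom and bond constraint.
So the answer is (C).

C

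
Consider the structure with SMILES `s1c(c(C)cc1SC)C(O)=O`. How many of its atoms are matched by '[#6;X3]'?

5

The query [#6;X3] means: any carbon (aromatic or not) with three total connections.
Check the 11 heavy atoms by environment: 1× s (aromatic, X2) → no; 4× c (aromatic, X3) → match; 1× S (X2) → no; 2× C (X4) → no; 1× C (X3) → match; 1× O (X1) → no; 1× O (X2) → no.
Summing the matching environments: 4 + 1 = 5 matching atoms.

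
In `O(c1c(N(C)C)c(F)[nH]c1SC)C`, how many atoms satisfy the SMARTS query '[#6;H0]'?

The query [#6;H0] means: any carbon with no attached hydrogen.
Check the 13 heavy atoms by environment: 1× n (aromatic, H1) → no; 4× c (aromatic, H0) → match; 1× N (H0) → no; 4× C (H3) → no; 1× S (H0) → no; 1× F (H0) → no; 1× O (H0) → no.
That gives 4 matching atoms.

4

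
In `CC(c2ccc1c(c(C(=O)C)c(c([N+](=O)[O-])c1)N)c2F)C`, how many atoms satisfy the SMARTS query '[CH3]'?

3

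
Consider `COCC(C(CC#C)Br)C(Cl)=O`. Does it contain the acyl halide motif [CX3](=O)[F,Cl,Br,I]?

The pattern [CX3](=O)[F,Cl,Br,I] describes a carbonyl carbon bonded to a halogen — an acyl halide.
The molecule carries an acyl chloride (-C(=O)Cl), whose atoms satisfy every constraint of the query, so the pattern matches.

Yes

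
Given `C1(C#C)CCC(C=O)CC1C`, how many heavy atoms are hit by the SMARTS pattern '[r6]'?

6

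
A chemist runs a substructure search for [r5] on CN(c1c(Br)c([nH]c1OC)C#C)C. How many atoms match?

Check the 13 heavy atoms by environment: 1× n (aromatic, in 5-ring) → match; 4× c (aromatic, in 5-ring) → match; 5× C (acyclic) → no; 1× O (acyclic) → no; 1× N (acyclic) → no; 1× Br (acyclic) → no.
Summing the matching environments: 1 + 4 = 5 matching atoms.

5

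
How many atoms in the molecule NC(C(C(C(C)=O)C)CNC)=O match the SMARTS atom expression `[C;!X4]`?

The query [C;!X4] means: aliphatic carbon that does not have four total connections.
Check the 12 heavy atoms by environment: 6× C (X4) → no; 2× N (X3) → no; 2× C (X3) → match; 2× O (X1) → no.
That gives 2 matching atoms.

2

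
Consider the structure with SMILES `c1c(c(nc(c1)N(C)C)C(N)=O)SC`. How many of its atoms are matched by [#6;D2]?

2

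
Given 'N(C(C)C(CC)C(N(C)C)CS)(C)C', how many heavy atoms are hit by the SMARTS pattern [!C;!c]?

The query [!C;!c] means: neither aliphatic nor aromatic carbon — same as [!#6].
Check the 14 heavy atoms by environment: 11× C → no; 2× N → match; 1× S → match.
Summing the matching environments: 2 + 1 = 3 matching atoms.

3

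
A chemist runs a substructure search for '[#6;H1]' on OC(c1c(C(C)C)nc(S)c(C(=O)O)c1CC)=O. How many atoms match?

Check the 18 heavy atoms by environment: 1× n (aromatic, H0) → no; 5× c (aromatic, H0) → no; 2× C (H0) → no; 2× O (H0) → no; 2× O (H1) → no; 1× C (H2) → no; 3× C (H3) → no; 1× S (H1) → no; 1× C (H1) → match.
That gives 1 matching atom.

1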